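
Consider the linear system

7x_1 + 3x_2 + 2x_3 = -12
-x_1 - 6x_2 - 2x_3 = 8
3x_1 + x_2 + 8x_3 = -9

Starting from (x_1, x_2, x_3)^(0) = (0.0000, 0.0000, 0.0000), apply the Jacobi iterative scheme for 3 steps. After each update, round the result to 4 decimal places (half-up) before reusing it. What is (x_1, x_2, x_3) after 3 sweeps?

(-1.3359, -1.0913, -0.7329)

Iteration 1:
  x_1 = (-12 - (3)·0.0000 - (2)·0.0000) / (7) = -1.7143
  x_2 = (8 - (-1)·0.0000 - (-2)·0.0000) / (-6) = -1.3333
  x_3 = (-9 - (3)·0.0000 - (1)·0.0000) / (8) = -1.1250
Iteration 2:
  x_1 = (-12 - (3)·-1.3333 - (2)·-1.1250) / (7) = -0.8214
  x_2 = (8 - (-1)·-1.7143 - (-2)·-1.1250) / (-6) = -0.6726
  x_3 = (-9 - (3)·-1.7143 - (1)·-1.3333) / (8) = -0.3155
Iteration 3:
  x_1 = (-12 - (3)·-0.6726 - (2)·-0.3155) / (7) = -1.3359
  x_2 = (8 - (-1)·-0.8214 - (-2)·-0.3155) / (-6) = -1.0913
  x_3 = (-9 - (3)·-0.8214 - (1)·-0.6726) / (8) = -0.7329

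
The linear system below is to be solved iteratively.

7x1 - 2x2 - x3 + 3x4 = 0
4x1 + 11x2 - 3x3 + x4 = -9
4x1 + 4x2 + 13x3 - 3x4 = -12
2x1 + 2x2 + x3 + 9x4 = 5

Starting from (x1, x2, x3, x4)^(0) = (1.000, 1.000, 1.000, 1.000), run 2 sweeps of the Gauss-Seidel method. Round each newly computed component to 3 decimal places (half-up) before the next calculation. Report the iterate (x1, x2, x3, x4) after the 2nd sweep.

(-0.575, -0.813, -0.322, 0.900)

Iteration 1:
  x1 = (0 - (-2)·1.000 - (-1)·1.000 - (3)·1.000) / (7) = 0.000
  x2 = (-9 - (4)·0.000 - (-3)·1.000 - (1)·1.000) / (11) = -0.636
  x3 = (-12 - (4)·0.000 - (4)·-0.636 - (-3)·1.000) / (13) = -0.497
  x4 = (5 - (2)·0.000 - (2)·-0.636 - (1)·-0.497) / (9) = 0.752
Iteration 2:
  x1 = (0 - (-2)·-0.636 - (-1)·-0.497 - (3)·0.752) / (7) = -0.575
  x2 = (-9 - (4)·-0.575 - (-3)·-0.497 - (1)·0.752) / (11) = -0.813
  x3 = (-12 - (4)·-0.575 - (4)·-0.813 - (-3)·0.752) / (13) = -0.322
  x4 = (5 - (2)·-0.575 - (2)·-0.813 - (1)·-0.322) / (9) = 0.900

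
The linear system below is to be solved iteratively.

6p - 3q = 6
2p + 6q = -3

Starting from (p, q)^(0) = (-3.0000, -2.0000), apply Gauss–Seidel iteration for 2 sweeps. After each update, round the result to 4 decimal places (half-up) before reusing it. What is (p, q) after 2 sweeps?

(0.7500, -0.7500)

Iteration 1:
  p = (6 - (-3)·-2.0000) / (6) = 0.0000
  q = (-3 - (2)·0.0000) / (6) = -0.5000
Iteration 2:
  p = (6 - (-3)·-0.5000) / (6) = 0.7500
  q = (-3 - (2)·0.7500) / (6) = -0.7500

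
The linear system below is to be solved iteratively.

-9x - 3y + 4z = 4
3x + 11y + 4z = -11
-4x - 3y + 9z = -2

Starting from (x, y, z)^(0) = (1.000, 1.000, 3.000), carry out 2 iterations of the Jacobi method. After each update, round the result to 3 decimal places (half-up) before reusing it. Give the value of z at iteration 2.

-0.763

Iteration 1:
  x = (4 - (-3)·1.000 - (4)·3.000) / (-9) = 0.556
  y = (-11 - (3)·1.000 - (4)·3.000) / (11) = -2.364
  z = (-2 - (-4)·1.000 - (-3)·1.000) / (9) = 0.556
Iteration 2:
  x = (4 - (-3)·-2.364 - (4)·0.556) / (-9) = 0.591
  y = (-11 - (3)·0.556 - (4)·0.556) / (11) = -1.354
  z = (-2 - (-4)·0.556 - (-3)·-2.364) / (9) = -0.763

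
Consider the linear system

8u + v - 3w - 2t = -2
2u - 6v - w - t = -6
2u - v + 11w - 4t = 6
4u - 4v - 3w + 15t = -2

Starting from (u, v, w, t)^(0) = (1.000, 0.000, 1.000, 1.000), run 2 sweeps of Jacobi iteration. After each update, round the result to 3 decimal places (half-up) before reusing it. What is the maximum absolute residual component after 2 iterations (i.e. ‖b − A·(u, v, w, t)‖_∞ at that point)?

2.612

Iteration 1:
  u = (-2 - (1)·0.000 - (-3)·1.000 - (-2)·1.000) / (8) = 0.375
  v = (-6 - (2)·1.000 - (-1)·1.000 - (-1)·1.000) / (-6) = 1.000
  w = (6 - (2)·1.000 - (-1)·0.000 - (-4)·1.000) / (11) = 0.727
  t = (-2 - (4)·1.000 - (-4)·0.000 - (-3)·1.000) / (15) = -0.200
Iteration 2:
  u = (-2 - (1)·1.000 - (-3)·0.727 - (-2)·-0.200) / (8) = -0.152
  v = (-6 - (2)·0.375 - (-1)·0.727 - (-1)·-0.200) / (-6) = 1.037
  w = (6 - (2)·0.375 - (-1)·1.000 - (-4)·-0.200) / (11) = 0.495
  t = (-2 - (4)·0.375 - (-4)·1.000 - (-3)·0.727) / (15) = 0.179
Residual b − A·x = (0.022, 1.200, 2.612, 1.556); ∞-norm = 2.612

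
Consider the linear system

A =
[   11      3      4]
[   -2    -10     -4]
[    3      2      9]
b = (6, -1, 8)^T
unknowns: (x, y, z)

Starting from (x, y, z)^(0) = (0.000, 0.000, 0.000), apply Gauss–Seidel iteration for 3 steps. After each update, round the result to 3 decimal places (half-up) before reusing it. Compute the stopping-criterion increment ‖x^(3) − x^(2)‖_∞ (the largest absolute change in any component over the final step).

Iteration 1:
  x = (6 - (3)·0.000 - (4)·0.000) / (11) = 0.545
  y = (-1 - (-2)·0.545 - (-4)·0.000) / (-10) = -0.009
  z = (8 - (3)·0.545 - (2)·-0.009) / (9) = 0.709
Iteration 2:
  x = (6 - (3)·-0.009 - (4)·0.709) / (11) = 0.290
  y = (-1 - (-2)·0.290 - (-4)·0.709) / (-10) = -0.242
  z = (8 - (3)·0.290 - (2)·-0.242) / (9) = 0.846
Iteration 3:
  x = (6 - (3)·-0.242 - (4)·0.846) / (11) = 0.304
  y = (-1 - (-2)·0.304 - (-4)·0.846) / (-10) = -0.299
  z = (8 - (3)·0.304 - (2)·-0.299) / (9) = 0.854
Change: (0.014, -0.057, 0.008) → max |·| = 0.057

0.057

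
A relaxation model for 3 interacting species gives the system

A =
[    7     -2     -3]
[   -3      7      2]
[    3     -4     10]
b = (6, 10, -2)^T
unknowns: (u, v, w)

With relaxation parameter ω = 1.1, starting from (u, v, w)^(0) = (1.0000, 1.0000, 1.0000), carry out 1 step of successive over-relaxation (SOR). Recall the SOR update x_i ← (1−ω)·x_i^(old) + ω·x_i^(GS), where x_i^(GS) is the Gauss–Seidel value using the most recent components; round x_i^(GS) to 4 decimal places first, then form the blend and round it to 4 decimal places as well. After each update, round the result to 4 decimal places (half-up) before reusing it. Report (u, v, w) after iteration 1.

(1.6285, 1.9249, -0.0105)

Iteration 1:
  u: GS value = (6 - (-2)·1.0000 - (-3)·1.0000) / (7) = 1.5714;  u ← (1−ω)·1.0000 + ω·1.5714 = 1.6285
  v: GS value = (10 - (-3)·1.6285 - (2)·1.0000) / (7) = 1.8408;  v ← (1−ω)·1.0000 + ω·1.8408 = 1.9249
  w: GS value = (-2 - (3)·1.6285 - (-4)·1.9249) / (10) = 0.0814;  w ← (1−ω)·1.0000 + ω·0.0814 = -0.0105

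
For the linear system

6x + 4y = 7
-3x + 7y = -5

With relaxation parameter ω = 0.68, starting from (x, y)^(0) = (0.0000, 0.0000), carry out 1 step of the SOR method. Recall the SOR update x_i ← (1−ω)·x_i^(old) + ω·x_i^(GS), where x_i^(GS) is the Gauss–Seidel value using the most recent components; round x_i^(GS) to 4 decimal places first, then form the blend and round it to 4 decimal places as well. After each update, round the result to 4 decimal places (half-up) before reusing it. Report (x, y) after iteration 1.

(0.7934, -0.2545)

Iteration 1:
  x: GS value = (7 - (4)·0.0000) / (6) = 1.1667;  x ← (1−ω)·0.0000 + ω·1.1667 = 0.7934
  y: GS value = (-5 - (-3)·0.7934) / (7) = -0.3743;  y ← (1−ω)·0.0000 + ω·-0.3743 = -0.2545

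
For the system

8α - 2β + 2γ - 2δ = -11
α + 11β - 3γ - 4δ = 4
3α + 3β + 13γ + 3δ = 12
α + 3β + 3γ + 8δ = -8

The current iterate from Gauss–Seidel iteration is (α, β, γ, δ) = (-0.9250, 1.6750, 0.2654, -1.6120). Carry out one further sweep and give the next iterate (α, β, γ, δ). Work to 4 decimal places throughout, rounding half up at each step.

One sweep:
  α = (-11 - (-2)·1.6750 - (2)·0.2654 - (-2)·-1.6120) / (8) = -1.4256
  β = (4 - (1)·-1.4256 - (-3)·0.2654 - (-4)·-1.6120) / (11) = -0.0206
  γ = (12 - (3)·-1.4256 - (3)·-0.0206 - (3)·-1.6120) / (13) = 1.6288
  δ = (-8 - (1)·-1.4256 - (3)·-0.0206 - (3)·1.6288) / (8) = -1.4249

(-1.4256, -0.0206, 1.6288, -1.4249)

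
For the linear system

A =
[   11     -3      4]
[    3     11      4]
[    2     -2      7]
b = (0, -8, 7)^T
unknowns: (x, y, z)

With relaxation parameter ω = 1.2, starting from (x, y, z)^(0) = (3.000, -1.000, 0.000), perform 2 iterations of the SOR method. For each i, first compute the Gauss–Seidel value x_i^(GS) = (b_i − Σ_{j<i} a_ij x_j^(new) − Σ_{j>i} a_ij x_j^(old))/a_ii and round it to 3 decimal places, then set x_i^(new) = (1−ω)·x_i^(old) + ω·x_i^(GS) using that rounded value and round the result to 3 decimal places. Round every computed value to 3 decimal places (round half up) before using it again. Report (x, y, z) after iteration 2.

Iteration 1:
  x: GS value = (0 - (-3)·-1.000 - (4)·0.000) / (11) = -0.273;  x ← (1−ω)·3.000 + ω·-0.273 = -0.928
  y: GS value = (-8 - (3)·-0.928 - (4)·0.000) / (11) = -0.474;  y ← (1−ω)·-1.000 + ω·-0.474 = -0.369
  z: GS value = (7 - (2)·-0.928 - (-2)·-0.369) / (7) = 1.160;  z ← (1−ω)·0.000 + ω·1.160 = 1.392
Iteration 2:
  x: GS value = (0 - (-3)·-0.369 - (4)·1.392) / (11) = -0.607;  x ← (1−ω)·-0.928 + ω·-0.607 = -0.543
  y: GS value = (-8 - (3)·-0.543 - (4)·1.392) / (11) = -1.085;  y ← (1−ω)·-0.369 + ω·-1.085 = -1.228
  z: GS value = (7 - (2)·-0.543 - (-2)·-1.228) / (7) = 0.804;  z ← (1−ω)·1.392 + ω·0.804 = 0.686

(-0.543, -1.228, 0.686)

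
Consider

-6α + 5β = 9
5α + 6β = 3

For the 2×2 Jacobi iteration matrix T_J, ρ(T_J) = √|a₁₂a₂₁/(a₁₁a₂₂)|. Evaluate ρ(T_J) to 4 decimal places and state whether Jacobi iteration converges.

a₁₂a₂₁/(a₁₁a₂₂) = (5)·(5) / ((-6)·(6)) = -0.694444
ρ = √|-0.694444| = √0.694444 = 0.8333
ρ < 1, so Jacobi converges

0.8333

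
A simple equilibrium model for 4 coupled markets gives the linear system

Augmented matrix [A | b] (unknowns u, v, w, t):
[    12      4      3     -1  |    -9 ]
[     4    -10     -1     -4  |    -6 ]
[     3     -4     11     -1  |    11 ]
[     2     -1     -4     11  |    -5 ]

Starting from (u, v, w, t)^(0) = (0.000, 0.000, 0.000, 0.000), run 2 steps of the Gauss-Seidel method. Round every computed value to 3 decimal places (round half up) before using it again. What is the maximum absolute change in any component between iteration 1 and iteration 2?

0.413

Iteration 1:
  u = (-9 - (4)·0.000 - (3)·0.000 - (-1)·0.000) / (12) = -0.750
  v = (-6 - (4)·-0.750 - (-1)·0.000 - (-4)·0.000) / (-10) = 0.300
  w = (11 - (3)·-0.750 - (-4)·0.300 - (-1)·0.000) / (11) = 1.314
  t = (-5 - (2)·-0.750 - (-1)·0.300 - (-4)·1.314) / (11) = 0.187
Iteration 2:
  u = (-9 - (4)·0.300 - (3)·1.314 - (-1)·0.187) / (12) = -1.163
  v = (-6 - (4)·-1.163 - (-1)·1.314 - (-4)·0.187) / (-10) = -0.071
  w = (11 - (3)·-1.163 - (-4)·-0.071 - (-1)·0.187) / (11) = 1.308
  t = (-5 - (2)·-1.163 - (-1)·-0.071 - (-4)·1.308) / (11) = 0.226
Change: (-0.413, -0.371, -0.006, 0.039) → max |·| = 0.413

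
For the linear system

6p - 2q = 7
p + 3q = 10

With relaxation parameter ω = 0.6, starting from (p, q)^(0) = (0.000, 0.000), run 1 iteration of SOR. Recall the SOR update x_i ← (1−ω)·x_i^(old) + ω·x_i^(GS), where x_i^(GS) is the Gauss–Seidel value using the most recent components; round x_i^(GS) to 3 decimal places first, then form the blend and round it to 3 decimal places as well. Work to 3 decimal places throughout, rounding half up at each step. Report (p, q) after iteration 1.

(0.700, 1.860)

Iteration 1:
  p: GS value = (7 - (-2)·0.000) / (6) = 1.167;  p ← (1−ω)·0.000 + ω·1.167 = 0.700
  q: GS value = (10 - (1)·0.700) / (3) = 3.100;  q ← (1−ω)·0.000 + ω·3.100 = 1.860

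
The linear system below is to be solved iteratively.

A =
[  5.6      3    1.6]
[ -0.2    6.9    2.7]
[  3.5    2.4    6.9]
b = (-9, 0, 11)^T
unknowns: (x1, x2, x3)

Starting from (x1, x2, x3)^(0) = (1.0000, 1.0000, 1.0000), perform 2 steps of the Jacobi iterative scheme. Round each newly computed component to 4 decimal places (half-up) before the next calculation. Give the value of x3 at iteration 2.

2.9521

Iteration 1:
  x1 = (-9 - (3)·1.0000 - (1.6)·1.0000) / (5.6) = -2.4286
  x2 = (0 - (-0.2)·1.0000 - (2.7)·1.0000) / (6.9) = -0.3623
  x3 = (11 - (3.5)·1.0000 - (2.4)·1.0000) / (6.9) = 0.7391
Iteration 2:
  x1 = (-9 - (3)·-0.3623 - (1.6)·0.7391) / (5.6) = -1.6242
  x2 = (0 - (-0.2)·-2.4286 - (2.7)·0.7391) / (6.9) = -0.3596
  x3 = (11 - (3.5)·-2.4286 - (2.4)·-0.3623) / (6.9) = 2.9521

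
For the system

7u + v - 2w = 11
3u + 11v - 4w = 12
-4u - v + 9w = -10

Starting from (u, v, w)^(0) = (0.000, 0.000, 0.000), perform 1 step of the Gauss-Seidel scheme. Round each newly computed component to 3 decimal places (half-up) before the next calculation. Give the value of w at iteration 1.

Iteration 1:
  u = (11 - (1)·0.000 - (-2)·0.000) / (7) = 1.571
  v = (12 - (3)·1.571 - (-4)·0.000) / (11) = 0.662
  w = (-10 - (-4)·1.571 - (-1)·0.662) / (9) = -0.339

-0.339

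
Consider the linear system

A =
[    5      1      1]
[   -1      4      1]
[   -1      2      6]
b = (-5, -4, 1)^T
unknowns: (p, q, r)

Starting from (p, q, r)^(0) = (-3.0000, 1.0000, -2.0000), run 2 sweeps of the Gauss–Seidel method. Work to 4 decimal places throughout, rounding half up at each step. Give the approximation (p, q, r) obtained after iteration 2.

Iteration 1:
  p = (-5 - (1)·1.0000 - (1)·-2.0000) / (5) = -0.8000
  q = (-4 - (-1)·-0.8000 - (1)·-2.0000) / (4) = -0.7000
  r = (1 - (-1)·-0.8000 - (2)·-0.7000) / (6) = 0.2667
Iteration 2:
  p = (-5 - (1)·-0.7000 - (1)·0.2667) / (5) = -0.9133
  q = (-4 - (-1)·-0.9133 - (1)·0.2667) / (4) = -1.2950
  r = (1 - (-1)·-0.9133 - (2)·-1.2950) / (6) = 0.4461

(-0.9133, -1.2950, 0.4461)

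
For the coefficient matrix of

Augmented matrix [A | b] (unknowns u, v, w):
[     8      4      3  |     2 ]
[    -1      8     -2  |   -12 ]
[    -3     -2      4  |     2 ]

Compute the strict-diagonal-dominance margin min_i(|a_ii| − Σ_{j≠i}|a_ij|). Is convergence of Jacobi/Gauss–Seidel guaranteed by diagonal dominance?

-1

row 1: |8| − (4+3) = 1
row 2: |8| − (1+2) = 5
row 3: |4| − (3+2) = -1
minimum over rows = -1 → not strictly diagonally dominant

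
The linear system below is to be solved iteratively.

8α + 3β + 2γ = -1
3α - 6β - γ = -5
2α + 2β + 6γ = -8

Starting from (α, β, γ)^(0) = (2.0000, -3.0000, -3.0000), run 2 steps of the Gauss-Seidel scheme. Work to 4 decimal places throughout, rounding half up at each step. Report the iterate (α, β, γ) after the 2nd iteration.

Iteration 1:
  α = (-1 - (3)·-3.0000 - (2)·-3.0000) / (8) = 1.7500
  β = (-5 - (3)·1.7500 - (-1)·-3.0000) / (-6) = 2.2083
  γ = (-8 - (2)·1.7500 - (2)·2.2083) / (6) = -2.6528
Iteration 2:
  α = (-1 - (3)·2.2083 - (2)·-2.6528) / (8) = -0.2899
  β = (-5 - (3)·-0.2899 - (-1)·-2.6528) / (-6) = 1.1305
  γ = (-8 - (2)·-0.2899 - (2)·1.1305) / (6) = -1.6135

(-0.2899, 1.1305, -1.6135)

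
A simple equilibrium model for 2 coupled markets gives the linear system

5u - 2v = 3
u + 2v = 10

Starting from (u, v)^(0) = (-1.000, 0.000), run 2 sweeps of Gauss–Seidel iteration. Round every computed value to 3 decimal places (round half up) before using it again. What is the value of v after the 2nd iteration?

Iteration 1:
  u = (3 - (-2)·0.000) / (5) = 0.600
  v = (10 - (1)·0.600) / (2) = 4.700
Iteration 2:
  u = (3 - (-2)·4.700) / (5) = 2.480
  v = (10 - (1)·2.480) / (2) = 3.760

3.760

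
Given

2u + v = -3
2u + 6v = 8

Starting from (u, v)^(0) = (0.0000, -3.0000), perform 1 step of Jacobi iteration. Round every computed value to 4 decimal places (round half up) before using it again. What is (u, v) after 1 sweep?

(0.0000, 1.3333)

Iteration 1:
  u = (-3 - (1)·-3.0000) / (2) = 0.0000
  v = (8 - (2)·0.0000) / (6) = 1.3333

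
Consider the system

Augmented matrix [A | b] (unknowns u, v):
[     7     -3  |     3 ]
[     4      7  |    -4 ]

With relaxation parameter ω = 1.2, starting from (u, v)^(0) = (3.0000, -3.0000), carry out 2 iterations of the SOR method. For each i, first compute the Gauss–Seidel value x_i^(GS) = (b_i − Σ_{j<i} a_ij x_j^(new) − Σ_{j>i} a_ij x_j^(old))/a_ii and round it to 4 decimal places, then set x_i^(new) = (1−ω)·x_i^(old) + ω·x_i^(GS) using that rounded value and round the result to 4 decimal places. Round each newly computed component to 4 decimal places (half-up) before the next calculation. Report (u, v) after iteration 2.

(1.3702, -1.8315)

Iteration 1:
  u: GS value = (3 - (-3)·-3.0000) / (7) = -0.8571;  u ← (1−ω)·3.0000 + ω·-0.8571 = -1.6285
  v: GS value = (-4 - (4)·-1.6285) / (7) = 0.3591;  v ← (1−ω)·-3.0000 + ω·0.3591 = 1.0309
Iteration 2:
  u: GS value = (3 - (-3)·1.0309) / (7) = 0.8704;  u ← (1−ω)·-1.6285 + ω·0.8704 = 1.3702
  v: GS value = (-4 - (4)·1.3702) / (7) = -1.3544;  v ← (1−ω)·1.0309 + ω·-1.3544 = -1.8315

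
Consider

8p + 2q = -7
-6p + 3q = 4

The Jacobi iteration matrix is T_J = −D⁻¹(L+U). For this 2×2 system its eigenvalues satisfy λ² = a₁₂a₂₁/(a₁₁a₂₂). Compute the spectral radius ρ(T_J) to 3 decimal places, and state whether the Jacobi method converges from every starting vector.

a₁₂a₂₁/(a₁₁a₂₂) = (2)·(-6) / ((8)·(3)) = -0.500000
ρ = √|-0.500000| = √0.500000 = 0.707
ρ < 1, so Jacobi converges

0.707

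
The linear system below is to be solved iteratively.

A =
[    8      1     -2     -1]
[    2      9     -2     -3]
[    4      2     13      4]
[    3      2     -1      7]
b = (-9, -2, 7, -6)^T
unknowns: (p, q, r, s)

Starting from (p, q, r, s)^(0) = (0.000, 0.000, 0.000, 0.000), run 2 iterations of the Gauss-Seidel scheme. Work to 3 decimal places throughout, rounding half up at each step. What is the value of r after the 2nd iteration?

0.892

Iteration 1:
  p = (-9 - (1)·0.000 - (-2)·0.000 - (-1)·0.000) / (8) = -1.125
  q = (-2 - (2)·-1.125 - (-2)·0.000 - (-3)·0.000) / (9) = 0.028
  r = (7 - (4)·-1.125 - (2)·0.028 - (4)·0.000) / (13) = 0.880
  s = (-6 - (3)·-1.125 - (2)·0.028 - (-1)·0.880) / (7) = -0.257
Iteration 2:
  p = (-9 - (1)·0.028 - (-2)·0.880 - (-1)·-0.257) / (8) = -0.941
  q = (-2 - (2)·-0.941 - (-2)·0.880 - (-3)·-0.257) / (9) = 0.097
  r = (7 - (4)·-0.941 - (2)·0.097 - (4)·-0.257) / (13) = 0.892
  s = (-6 - (3)·-0.941 - (2)·0.097 - (-1)·0.892) / (7) = -0.354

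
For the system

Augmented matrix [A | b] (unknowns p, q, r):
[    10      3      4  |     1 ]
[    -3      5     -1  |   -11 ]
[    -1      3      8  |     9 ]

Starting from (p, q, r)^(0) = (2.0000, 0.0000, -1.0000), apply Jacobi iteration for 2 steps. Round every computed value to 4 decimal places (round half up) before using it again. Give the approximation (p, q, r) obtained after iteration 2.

Iteration 1:
  p = (1 - (3)·0.0000 - (4)·-1.0000) / (10) = 0.5000
  q = (-11 - (-3)·2.0000 - (-1)·-1.0000) / (5) = -1.2000
  r = (9 - (-1)·2.0000 - (3)·0.0000) / (8) = 1.3750
Iteration 2:
  p = (1 - (3)·-1.2000 - (4)·1.3750) / (10) = -0.0900
  q = (-11 - (-3)·0.5000 - (-1)·1.3750) / (5) = -1.6250
  r = (9 - (-1)·0.5000 - (3)·-1.2000) / (8) = 1.6375

(-0.0900, -1.6250, 1.6375)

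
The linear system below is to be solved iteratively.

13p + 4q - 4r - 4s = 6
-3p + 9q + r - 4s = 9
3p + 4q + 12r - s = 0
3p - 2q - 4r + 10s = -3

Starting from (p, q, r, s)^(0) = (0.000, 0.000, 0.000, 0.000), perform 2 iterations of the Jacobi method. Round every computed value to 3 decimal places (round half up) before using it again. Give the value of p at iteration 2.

Iteration 1:
  p = (6 - (4)·0.000 - (-4)·0.000 - (-4)·0.000) / (13) = 0.462
  q = (9 - (-3)·0.000 - (1)·0.000 - (-4)·0.000) / (9) = 1.000
  r = (0 - (3)·0.000 - (4)·0.000 - (-1)·0.000) / (12) = 0.000
  s = (-3 - (3)·0.000 - (-2)·0.000 - (-4)·0.000) / (10) = -0.300
Iteration 2:
  p = (6 - (4)·1.000 - (-4)·0.000 - (-4)·-0.300) / (13) = 0.062
  q = (9 - (-3)·0.462 - (1)·0.000 - (-4)·-0.300) / (9) = 1.021
  r = (0 - (3)·0.462 - (4)·1.000 - (-1)·-0.300) / (12) = -0.474
  s = (-3 - (3)·0.462 - (-2)·1.000 - (-4)·0.000) / (10) = -0.239

0.062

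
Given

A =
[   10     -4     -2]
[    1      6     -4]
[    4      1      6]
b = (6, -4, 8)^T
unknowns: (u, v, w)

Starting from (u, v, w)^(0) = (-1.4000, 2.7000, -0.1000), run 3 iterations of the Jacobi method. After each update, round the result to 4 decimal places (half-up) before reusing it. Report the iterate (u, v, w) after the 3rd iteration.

Iteration 1:
  u = (6 - (-4)·2.7000 - (-2)·-0.1000) / (10) = 1.6600
  v = (-4 - (1)·-1.4000 - (-4)·-0.1000) / (6) = -0.5000
  w = (8 - (4)·-1.4000 - (1)·2.7000) / (6) = 1.8167
Iteration 2:
  u = (6 - (-4)·-0.5000 - (-2)·1.8167) / (10) = 0.7633
  v = (-4 - (1)·1.6600 - (-4)·1.8167) / (6) = 0.2678
  w = (8 - (4)·1.6600 - (1)·-0.5000) / (6) = 0.3100
Iteration 3:
  u = (6 - (-4)·0.2678 - (-2)·0.3100) / (10) = 0.7691
  v = (-4 - (1)·0.7633 - (-4)·0.3100) / (6) = -0.5872
  w = (8 - (4)·0.7633 - (1)·0.2678) / (6) = 0.7798

(0.7691, -0.5872, 0.7798)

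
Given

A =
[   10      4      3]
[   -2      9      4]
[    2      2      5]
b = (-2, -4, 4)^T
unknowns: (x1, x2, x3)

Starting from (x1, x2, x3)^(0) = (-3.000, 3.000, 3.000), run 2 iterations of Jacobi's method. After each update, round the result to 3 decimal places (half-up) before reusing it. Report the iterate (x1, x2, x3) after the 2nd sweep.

(0.538, -1.311, 2.698)

Iteration 1:
  x1 = (-2 - (4)·3.000 - (3)·3.000) / (10) = -2.300
  x2 = (-4 - (-2)·-3.000 - (4)·3.000) / (9) = -2.444
  x3 = (4 - (2)·-3.000 - (2)·3.000) / (5) = 0.800
Iteration 2:
  x1 = (-2 - (4)·-2.444 - (3)·0.800) / (10) = 0.538
  x2 = (-4 - (-2)·-2.300 - (4)·0.800) / (9) = -1.311
  x3 = (4 - (2)·-2.300 - (2)·-2.444) / (5) = 2.698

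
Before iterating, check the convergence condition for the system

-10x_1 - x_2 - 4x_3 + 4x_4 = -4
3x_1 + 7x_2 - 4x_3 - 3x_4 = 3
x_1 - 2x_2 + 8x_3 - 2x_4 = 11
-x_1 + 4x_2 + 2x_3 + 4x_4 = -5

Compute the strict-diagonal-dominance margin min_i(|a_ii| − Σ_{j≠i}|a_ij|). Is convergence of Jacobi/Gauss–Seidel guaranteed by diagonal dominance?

row 1: |-10| − (1+4+4) = 1
row 2: |7| − (3+4+3) = -3
row 3: |8| − (1+2+2) = 3
row 4: |4| − (1+4+2) = -3
minimum over rows = -3 → not strictly diagonally dominant

-3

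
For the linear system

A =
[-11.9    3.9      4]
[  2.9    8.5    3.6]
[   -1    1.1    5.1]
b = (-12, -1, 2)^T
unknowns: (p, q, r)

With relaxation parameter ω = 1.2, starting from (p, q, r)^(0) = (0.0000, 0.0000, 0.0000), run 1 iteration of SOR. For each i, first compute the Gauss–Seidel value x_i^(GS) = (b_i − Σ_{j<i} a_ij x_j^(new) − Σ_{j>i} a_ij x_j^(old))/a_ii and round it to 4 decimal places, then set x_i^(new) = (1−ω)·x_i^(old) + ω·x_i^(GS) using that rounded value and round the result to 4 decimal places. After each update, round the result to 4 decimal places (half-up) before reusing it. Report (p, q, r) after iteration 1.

Iteration 1:
  p: GS value = (-12 - (3.9)·0.0000 - (4)·0.0000) / (-11.9) = 1.0084;  p ← (1−ω)·0.0000 + ω·1.0084 = 1.2101
  q: GS value = (-1 - (2.9)·1.2101 - (3.6)·0.0000) / (8.5) = -0.5305;  q ← (1−ω)·0.0000 + ω·-0.5305 = -0.6366
  r: GS value = (2 - (-1)·1.2101 - (1.1)·-0.6366) / (5.1) = 0.7667;  r ← (1−ω)·0.0000 + ω·0.7667 = 0.9200

(1.2101, -0.6366, 0.9200)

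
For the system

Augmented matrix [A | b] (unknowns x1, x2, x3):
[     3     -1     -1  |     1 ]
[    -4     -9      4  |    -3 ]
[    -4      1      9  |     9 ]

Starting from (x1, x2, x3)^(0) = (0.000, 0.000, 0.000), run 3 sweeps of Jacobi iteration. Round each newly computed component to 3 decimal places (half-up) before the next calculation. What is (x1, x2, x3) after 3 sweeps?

(0.914, 0.481, 1.276)

Iteration 1:
  x1 = (1 - (-1)·0.000 - (-1)·0.000) / (3) = 0.333
  x2 = (-3 - (-4)·0.000 - (4)·0.000) / (-9) = 0.333
  x3 = (9 - (-4)·0.000 - (1)·0.000) / (9) = 1.000
Iteration 2:
  x1 = (1 - (-1)·0.333 - (-1)·1.000) / (3) = 0.778
  x2 = (-3 - (-4)·0.333 - (4)·1.000) / (-9) = 0.630
  x3 = (9 - (-4)·0.333 - (1)·0.333) / (9) = 1.111
Iteration 3:
  x1 = (1 - (-1)·0.630 - (-1)·1.111) / (3) = 0.914
  x2 = (-3 - (-4)·0.778 - (4)·1.111) / (-9) = 0.481
  x3 = (9 - (-4)·0.778 - (1)·0.630) / (9) = 1.276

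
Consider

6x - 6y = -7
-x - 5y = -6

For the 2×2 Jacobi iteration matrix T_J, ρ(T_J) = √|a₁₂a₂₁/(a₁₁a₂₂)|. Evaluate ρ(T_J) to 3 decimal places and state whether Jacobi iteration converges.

0.447

a₁₂a₂₁/(a₁₁a₂₂) = (-6)·(-1) / ((6)·(-5)) = -0.200000
ρ = √|-0.200000| = √0.200000 = 0.447
ρ < 1, so Jacobi converges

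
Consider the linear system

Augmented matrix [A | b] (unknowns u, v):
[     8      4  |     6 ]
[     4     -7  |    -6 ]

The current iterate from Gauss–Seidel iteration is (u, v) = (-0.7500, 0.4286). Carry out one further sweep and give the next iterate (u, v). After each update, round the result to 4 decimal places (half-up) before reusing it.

(0.5357, 1.1633)

One sweep:
  u = (6 - (4)·0.4286) / (8) = 0.5357
  v = (-6 - (4)·0.5357) / (-7) = 1.1633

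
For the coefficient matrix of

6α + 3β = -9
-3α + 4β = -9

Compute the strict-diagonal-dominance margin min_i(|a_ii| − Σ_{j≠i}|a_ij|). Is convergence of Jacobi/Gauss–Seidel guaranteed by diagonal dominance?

row 1: |6| − (3) = 3
row 2: |4| − (3) = 1
minimum over rows = 1 → strictly diagonally dominant (convergence guaranteed)

1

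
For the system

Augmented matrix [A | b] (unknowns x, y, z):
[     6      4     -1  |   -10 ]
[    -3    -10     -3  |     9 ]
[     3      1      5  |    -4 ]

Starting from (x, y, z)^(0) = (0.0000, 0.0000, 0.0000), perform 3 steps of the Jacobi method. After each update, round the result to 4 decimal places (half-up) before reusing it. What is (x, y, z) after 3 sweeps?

(-1.4967, -0.6540, -0.0480)

Iteration 1:
  x = (-10 - (4)·0.0000 - (-1)·0.0000) / (6) = -1.6667
  y = (9 - (-3)·0.0000 - (-3)·0.0000) / (-10) = -0.9000
  z = (-4 - (3)·0.0000 - (1)·0.0000) / (5) = -0.8000
Iteration 2:
  x = (-10 - (4)·-0.9000 - (-1)·-0.8000) / (6) = -1.2000
  y = (9 - (-3)·-1.6667 - (-3)·-0.8000) / (-10) = -0.1600
  z = (-4 - (3)·-1.6667 - (1)·-0.9000) / (5) = 0.3800
Iteration 3:
  x = (-10 - (4)·-0.1600 - (-1)·0.3800) / (6) = -1.4967
  y = (9 - (-3)·-1.2000 - (-3)·0.3800) / (-10) = -0.6540
  z = (-4 - (3)·-1.2000 - (1)·-0.1600) / (5) = -0.0480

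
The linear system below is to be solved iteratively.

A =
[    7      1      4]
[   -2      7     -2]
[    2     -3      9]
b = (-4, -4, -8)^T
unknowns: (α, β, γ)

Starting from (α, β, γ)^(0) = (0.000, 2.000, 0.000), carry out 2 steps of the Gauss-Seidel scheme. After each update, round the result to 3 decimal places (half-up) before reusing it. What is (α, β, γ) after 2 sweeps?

(0.099, -0.820, -1.184)

Iteration 1:
  α = (-4 - (1)·2.000 - (4)·0.000) / (7) = -0.857
  β = (-4 - (-2)·-0.857 - (-2)·0.000) / (7) = -0.816
  γ = (-8 - (2)·-0.857 - (-3)·-0.816) / (9) = -0.970
Iteration 2:
  α = (-4 - (1)·-0.816 - (4)·-0.970) / (7) = 0.099
  β = (-4 - (-2)·0.099 - (-2)·-0.970) / (7) = -0.820
  γ = (-8 - (2)·0.099 - (-3)·-0.820) / (9) = -1.184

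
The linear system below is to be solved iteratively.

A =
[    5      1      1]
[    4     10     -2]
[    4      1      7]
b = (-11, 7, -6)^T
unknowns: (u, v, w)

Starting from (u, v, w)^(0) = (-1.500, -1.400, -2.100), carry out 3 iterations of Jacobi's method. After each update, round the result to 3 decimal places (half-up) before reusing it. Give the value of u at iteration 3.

Iteration 1:
  u = (-11 - (1)·-1.400 - (1)·-2.100) / (5) = -1.500
  v = (7 - (4)·-1.500 - (-2)·-2.100) / (10) = 0.880
  w = (-6 - (4)·-1.500 - (1)·-1.400) / (7) = 0.200
Iteration 2:
  u = (-11 - (1)·0.880 - (1)·0.200) / (5) = -2.416
  v = (7 - (4)·-1.500 - (-2)·0.200) / (10) = 1.340
  w = (-6 - (4)·-1.500 - (1)·0.880) / (7) = -0.126
Iteration 3:
  u = (-11 - (1)·1.340 - (1)·-0.126) / (5) = -2.443
  v = (7 - (4)·-2.416 - (-2)·-0.126) / (10) = 1.641
  w = (-6 - (4)·-2.416 - (1)·1.340) / (7) = 0.332

-2.443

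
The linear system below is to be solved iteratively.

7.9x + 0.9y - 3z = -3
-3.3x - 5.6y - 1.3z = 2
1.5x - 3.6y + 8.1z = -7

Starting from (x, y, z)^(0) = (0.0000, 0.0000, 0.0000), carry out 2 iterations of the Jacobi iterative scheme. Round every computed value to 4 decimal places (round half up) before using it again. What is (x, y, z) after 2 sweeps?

(-0.6672, 0.0672, -0.9526)

Iteration 1:
  x = (-3 - (0.9)·0.0000 - (-3)·0.0000) / (7.9) = -0.3797
  y = (2 - (-3.3)·0.0000 - (-1.3)·0.0000) / (-5.6) = -0.3571
  z = (-7 - (1.5)·0.0000 - (-3.6)·0.0000) / (8.1) = -0.8642
Iteration 2:
  x = (-3 - (0.9)·-0.3571 - (-3)·-0.8642) / (7.9) = -0.6672
  y = (2 - (-3.3)·-0.3797 - (-1.3)·-0.8642) / (-5.6) = 0.0672
  z = (-7 - (1.5)·-0.3797 - (-3.6)·-0.3571) / (8.1) = -0.9526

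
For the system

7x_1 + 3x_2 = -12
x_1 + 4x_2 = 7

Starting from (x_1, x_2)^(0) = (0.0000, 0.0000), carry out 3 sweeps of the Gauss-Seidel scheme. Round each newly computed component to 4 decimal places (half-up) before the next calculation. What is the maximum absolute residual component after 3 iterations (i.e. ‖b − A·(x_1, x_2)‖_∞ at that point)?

0.0750

Iteration 1:
  x_1 = (-12 - (3)·0.0000) / (7) = -1.7143
  x_2 = (7 - (1)·-1.7143) / (4) = 2.1786
Iteration 2:
  x_1 = (-12 - (3)·2.1786) / (7) = -2.6480
  x_2 = (7 - (1)·-2.6480) / (4) = 2.4120
Iteration 3:
  x_1 = (-12 - (3)·2.4120) / (7) = -2.7480
  x_2 = (7 - (1)·-2.7480) / (4) = 2.4370
Residual b − A·x = (-0.0750, 0.0000); ∞-norm = 0.0750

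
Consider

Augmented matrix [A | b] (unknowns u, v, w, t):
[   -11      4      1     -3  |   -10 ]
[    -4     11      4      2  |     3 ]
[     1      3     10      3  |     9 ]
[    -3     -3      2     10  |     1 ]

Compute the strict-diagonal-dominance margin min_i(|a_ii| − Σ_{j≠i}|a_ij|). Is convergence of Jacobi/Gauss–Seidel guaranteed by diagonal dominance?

row 1: |-11| − (4+1+3) = 3
row 2: |11| − (4+4+2) = 1
row 3: |10| − (1+3+3) = 3
row 4: |10| − (3+3+2) = 2
minimum over rows = 1 → strictly diagonally dominant (convergence guaranteed)

1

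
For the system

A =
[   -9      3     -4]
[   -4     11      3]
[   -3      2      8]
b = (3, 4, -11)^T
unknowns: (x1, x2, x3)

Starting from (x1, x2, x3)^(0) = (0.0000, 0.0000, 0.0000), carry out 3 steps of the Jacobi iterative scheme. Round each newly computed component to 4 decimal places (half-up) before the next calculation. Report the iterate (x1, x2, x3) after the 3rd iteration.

Iteration 1:
  x1 = (3 - (3)·0.0000 - (-4)·0.0000) / (-9) = -0.3333
  x2 = (4 - (-4)·0.0000 - (3)·0.0000) / (11) = 0.3636
  x3 = (-11 - (-3)·0.0000 - (2)·0.0000) / (8) = -1.3750
Iteration 2:
  x1 = (3 - (3)·0.3636 - (-4)·-1.3750) / (-9) = 0.3990
  x2 = (4 - (-4)·-0.3333 - (3)·-1.3750) / (11) = 0.6174
  x3 = (-11 - (-3)·-0.3333 - (2)·0.3636) / (8) = -1.5909
Iteration 3:
  x1 = (3 - (3)·0.6174 - (-4)·-1.5909) / (-9) = 0.5795
  x2 = (4 - (-4)·0.3990 - (3)·-1.5909) / (11) = 0.9426
  x3 = (-11 - (-3)·0.3990 - (2)·0.6174) / (8) = -1.3797

(0.5795, 0.9426, -1.3797)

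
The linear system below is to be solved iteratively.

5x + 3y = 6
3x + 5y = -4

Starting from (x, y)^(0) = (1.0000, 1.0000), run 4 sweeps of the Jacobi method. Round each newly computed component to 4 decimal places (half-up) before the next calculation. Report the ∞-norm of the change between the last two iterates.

Iteration 1:
  x = (6 - (3)·1.0000) / (5) = 0.6000
  y = (-4 - (3)·1.0000) / (5) = -1.4000
Iteration 2:
  x = (6 - (3)·-1.4000) / (5) = 2.0400
  y = (-4 - (3)·0.6000) / (5) = -1.1600
Iteration 3:
  x = (6 - (3)·-1.1600) / (5) = 1.8960
  y = (-4 - (3)·2.0400) / (5) = -2.0240
Iteration 4:
  x = (6 - (3)·-2.0240) / (5) = 2.4144
  y = (-4 - (3)·1.8960) / (5) = -1.9376
Change: (0.5184, 0.0864) → max |·| = 0.5184

0.5184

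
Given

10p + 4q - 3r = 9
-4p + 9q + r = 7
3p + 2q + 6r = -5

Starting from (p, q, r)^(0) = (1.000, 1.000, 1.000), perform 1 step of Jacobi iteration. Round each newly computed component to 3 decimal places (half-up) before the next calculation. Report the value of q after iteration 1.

1.111

Iteration 1:
  p = (9 - (4)·1.000 - (-3)·1.000) / (10) = 0.800
  q = (7 - (-4)·1.000 - (1)·1.000) / (9) = 1.111
  r = (-5 - (3)·1.000 - (2)·1.000) / (6) = -1.667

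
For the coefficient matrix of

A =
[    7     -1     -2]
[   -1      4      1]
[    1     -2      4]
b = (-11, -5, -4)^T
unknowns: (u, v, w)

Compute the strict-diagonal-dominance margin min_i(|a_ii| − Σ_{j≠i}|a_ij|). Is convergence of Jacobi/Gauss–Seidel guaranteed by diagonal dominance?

1

row 1: |7| − (1+2) = 4
row 2: |4| − (1+1) = 2
row 3: |4| − (1+2) = 1
minimum over rows = 1 → strictly diagonally dominant (convergence guaranteed)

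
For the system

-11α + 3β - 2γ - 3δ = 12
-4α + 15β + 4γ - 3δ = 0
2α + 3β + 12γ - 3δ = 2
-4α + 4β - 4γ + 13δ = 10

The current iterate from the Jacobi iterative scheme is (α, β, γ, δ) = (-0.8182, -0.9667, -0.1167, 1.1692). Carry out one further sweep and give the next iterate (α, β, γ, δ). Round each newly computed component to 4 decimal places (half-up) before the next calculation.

One sweep:
  α = (12 - (3)·-0.9667 - (-2)·-0.1167 - (-3)·1.1692) / (-11) = -1.6522
  β = (0 - (-4)·-0.8182 - (4)·-0.1167 - (-3)·1.1692) / (15) = 0.0468
  γ = (2 - (2)·-0.8182 - (3)·-0.9667 - (-3)·1.1692) / (12) = 0.8370
  δ = (10 - (-4)·-0.8182 - (4)·-0.9667 - (-4)·-0.1167) / (13) = 0.7790

(-1.6522, 0.0468, 0.8370, 0.7790)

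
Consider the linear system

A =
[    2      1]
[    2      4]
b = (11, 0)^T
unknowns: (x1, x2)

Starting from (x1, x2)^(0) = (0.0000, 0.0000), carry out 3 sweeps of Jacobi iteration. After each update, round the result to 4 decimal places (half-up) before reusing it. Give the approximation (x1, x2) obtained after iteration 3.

(6.8750, -2.7500)

Iteration 1:
  x1 = (11 - (1)·0.0000) / (2) = 5.5000
  x2 = (0 - (2)·0.0000) / (4) = 0.0000
Iteration 2:
  x1 = (11 - (1)·0.0000) / (2) = 5.5000
  x2 = (0 - (2)·5.5000) / (4) = -2.7500
Iteration 3:
  x1 = (11 - (1)·-2.7500) / (2) = 6.8750
  x2 = (0 - (2)·5.5000) / (4) = -2.7500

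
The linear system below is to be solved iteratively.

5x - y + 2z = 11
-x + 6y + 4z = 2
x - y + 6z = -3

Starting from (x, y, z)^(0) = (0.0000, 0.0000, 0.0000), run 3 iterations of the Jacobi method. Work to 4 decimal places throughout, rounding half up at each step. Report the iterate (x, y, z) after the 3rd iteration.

Iteration 1:
  x = (11 - (-1)·0.0000 - (2)·0.0000) / (5) = 2.2000
  y = (2 - (-1)·0.0000 - (4)·0.0000) / (6) = 0.3333
  z = (-3 - (1)·0.0000 - (-1)·0.0000) / (6) = -0.5000
Iteration 2:
  x = (11 - (-1)·0.3333 - (2)·-0.5000) / (5) = 2.4667
  y = (2 - (-1)·2.2000 - (4)·-0.5000) / (6) = 1.0333
  z = (-3 - (1)·2.2000 - (-1)·0.3333) / (6) = -0.8111
Iteration 3:
  x = (11 - (-1)·1.0333 - (2)·-0.8111) / (5) = 2.7311
  y = (2 - (-1)·2.4667 - (4)·-0.8111) / (6) = 1.2852
  z = (-3 - (1)·2.4667 - (-1)·1.0333) / (6) = -0.7389

(2.7311, 1.2852, -0.7389)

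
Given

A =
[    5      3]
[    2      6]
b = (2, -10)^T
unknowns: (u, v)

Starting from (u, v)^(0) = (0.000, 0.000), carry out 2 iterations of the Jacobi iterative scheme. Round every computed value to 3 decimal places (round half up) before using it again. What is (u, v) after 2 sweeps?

(1.400, -1.800)

Iteration 1:
  u = (2 - (3)·0.000) / (5) = 0.400
  v = (-10 - (2)·0.000) / (6) = -1.667
Iteration 2:
  u = (2 - (3)·-1.667) / (5) = 1.400
  v = (-10 - (2)·0.400) / (6) = -1.800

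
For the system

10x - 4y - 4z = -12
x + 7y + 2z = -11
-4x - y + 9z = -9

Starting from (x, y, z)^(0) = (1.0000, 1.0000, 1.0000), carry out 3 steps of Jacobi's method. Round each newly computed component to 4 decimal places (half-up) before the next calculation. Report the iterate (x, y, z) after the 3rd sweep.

Iteration 1:
  x = (-12 - (-4)·1.0000 - (-4)·1.0000) / (10) = -0.4000
  y = (-11 - (1)·1.0000 - (2)·1.0000) / (7) = -2.0000
  z = (-9 - (-4)·1.0000 - (-1)·1.0000) / (9) = -0.4444
Iteration 2:
  x = (-12 - (-4)·-2.0000 - (-4)·-0.4444) / (10) = -2.1778
  y = (-11 - (1)·-0.4000 - (2)·-0.4444) / (7) = -1.3873
  z = (-9 - (-4)·-0.4000 - (-1)·-2.0000) / (9) = -1.4000
Iteration 3:
  x = (-12 - (-4)·-1.3873 - (-4)·-1.4000) / (10) = -2.3149
  y = (-11 - (1)·-2.1778 - (2)·-1.4000) / (7) = -0.8603
  z = (-9 - (-4)·-2.1778 - (-1)·-1.3873) / (9) = -2.1221

(-2.3149, -0.8603, -2.1221)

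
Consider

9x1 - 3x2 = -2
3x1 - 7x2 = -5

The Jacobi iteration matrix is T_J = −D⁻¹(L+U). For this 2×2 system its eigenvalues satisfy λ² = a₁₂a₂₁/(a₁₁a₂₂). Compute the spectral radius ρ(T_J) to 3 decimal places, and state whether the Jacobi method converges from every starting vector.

0.378

a₁₂a₂₁/(a₁₁a₂₂) = (-3)·(3) / ((9)·(-7)) = 0.142857
ρ = √|0.142857| = √0.142857 = 0.378
ρ < 1, so Jacobi converges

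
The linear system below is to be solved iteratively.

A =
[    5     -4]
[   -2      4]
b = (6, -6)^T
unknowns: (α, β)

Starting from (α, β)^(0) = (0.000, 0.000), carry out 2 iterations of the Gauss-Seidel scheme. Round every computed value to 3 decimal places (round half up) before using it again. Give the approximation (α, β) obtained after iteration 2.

Iteration 1:
  α = (6 - (-4)·0.000) / (5) = 1.200
  β = (-6 - (-2)·1.200) / (4) = -0.900
Iteration 2:
  α = (6 - (-4)·-0.900) / (5) = 0.480
  β = (-6 - (-2)·0.480) / (4) = -1.260

(0.480, -1.260)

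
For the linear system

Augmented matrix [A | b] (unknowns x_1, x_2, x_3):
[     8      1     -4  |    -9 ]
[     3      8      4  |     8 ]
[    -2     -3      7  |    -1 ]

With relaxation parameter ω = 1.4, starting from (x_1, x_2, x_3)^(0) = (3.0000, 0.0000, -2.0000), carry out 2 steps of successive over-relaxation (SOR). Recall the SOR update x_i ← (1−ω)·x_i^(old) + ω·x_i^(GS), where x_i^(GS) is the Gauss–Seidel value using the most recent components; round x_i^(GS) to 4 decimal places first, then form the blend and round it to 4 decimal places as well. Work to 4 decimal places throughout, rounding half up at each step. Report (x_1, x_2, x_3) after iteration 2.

Iteration 1:
  x_1: GS value = (-9 - (1)·0.0000 - (-4)·-2.0000) / (8) = -2.1250;  x_1 ← (1−ω)·3.0000 + ω·-2.1250 = -4.1750
  x_2: GS value = (8 - (3)·-4.1750 - (4)·-2.0000) / (8) = 3.5656;  x_2 ← (1−ω)·0.0000 + ω·3.5656 = 4.9918
  x_3: GS value = (-1 - (-2)·-4.1750 - (-3)·4.9918) / (7) = 0.8036;  x_3 ← (1−ω)·-2.0000 + ω·0.8036 = 1.9250
Iteration 2:
  x_1: GS value = (-9 - (1)·4.9918 - (-4)·1.9250) / (8) = -0.7865;  x_1 ← (1−ω)·-4.1750 + ω·-0.7865 = 0.5689
  x_2: GS value = (8 - (3)·0.5689 - (4)·1.9250) / (8) = -0.1758;  x_2 ← (1−ω)·4.9918 + ω·-0.1758 = -2.2428
  x_3: GS value = (-1 - (-2)·0.5689 - (-3)·-2.2428) / (7) = -0.9415;  x_3 ← (1−ω)·1.9250 + ω·-0.9415 = -2.0881

(0.5689, -2.2428, -2.0881)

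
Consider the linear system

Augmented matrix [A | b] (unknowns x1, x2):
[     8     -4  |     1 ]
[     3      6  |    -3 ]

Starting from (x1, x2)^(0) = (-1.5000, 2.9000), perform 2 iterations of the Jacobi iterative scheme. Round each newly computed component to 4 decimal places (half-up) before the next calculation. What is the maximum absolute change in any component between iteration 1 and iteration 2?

1.5375

Iteration 1:
  x1 = (1 - (-4)·2.9000) / (8) = 1.5750
  x2 = (-3 - (3)·-1.5000) / (6) = 0.2500
Iteration 2:
  x1 = (1 - (-4)·0.2500) / (8) = 0.2500
  x2 = (-3 - (3)·1.5750) / (6) = -1.2875
Change: (-1.3250, -1.5375) → max |·| = 1.5375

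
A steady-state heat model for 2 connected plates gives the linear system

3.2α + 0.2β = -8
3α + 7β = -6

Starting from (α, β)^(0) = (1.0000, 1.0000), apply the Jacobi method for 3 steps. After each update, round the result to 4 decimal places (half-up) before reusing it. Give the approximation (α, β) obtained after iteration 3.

(-2.5151, 0.1798)

Iteration 1:
  α = (-8 - (0.2)·1.0000) / (3.2) = -2.5625
  β = (-6 - (3)·1.0000) / (7) = -1.2857
Iteration 2:
  α = (-8 - (0.2)·-1.2857) / (3.2) = -2.4196
  β = (-6 - (3)·-2.5625) / (7) = 0.2411
Iteration 3:
  α = (-8 - (0.2)·0.2411) / (3.2) = -2.5151
  β = (-6 - (3)·-2.4196) / (7) = 0.1798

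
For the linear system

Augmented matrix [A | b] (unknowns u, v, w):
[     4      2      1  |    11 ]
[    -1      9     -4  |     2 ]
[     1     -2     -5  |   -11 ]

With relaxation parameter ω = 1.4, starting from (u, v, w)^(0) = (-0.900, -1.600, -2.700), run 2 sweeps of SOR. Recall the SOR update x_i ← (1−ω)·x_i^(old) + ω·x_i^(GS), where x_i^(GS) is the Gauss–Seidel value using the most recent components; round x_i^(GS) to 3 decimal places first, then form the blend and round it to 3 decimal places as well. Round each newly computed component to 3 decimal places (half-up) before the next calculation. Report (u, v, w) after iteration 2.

Iteration 1:
  u: GS value = (11 - (2)·-1.600 - (1)·-2.700) / (4) = 4.225;  u ← (1−ω)·-0.900 + ω·4.225 = 6.275
  v: GS value = (2 - (-1)·6.275 - (-4)·-2.700) / (9) = -0.281;  v ← (1−ω)·-1.600 + ω·-0.281 = 0.247
  w: GS value = (-11 - (1)·6.275 - (-2)·0.247) / (-5) = 3.356;  w ← (1−ω)·-2.700 + ω·3.356 = 5.778
Iteration 2:
  u: GS value = (11 - (2)·0.247 - (1)·5.778) / (4) = 1.182;  u ← (1−ω)·6.275 + ω·1.182 = -0.855
  v: GS value = (2 - (-1)·-0.855 - (-4)·5.778) / (9) = 2.695;  v ← (1−ω)·0.247 + ω·2.695 = 3.674
  w: GS value = (-11 - (1)·-0.855 - (-2)·3.674) / (-5) = 0.559;  w ← (1−ω)·5.778 + ω·0.559 = -1.529

(-0.855, 3.674, -1.529)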